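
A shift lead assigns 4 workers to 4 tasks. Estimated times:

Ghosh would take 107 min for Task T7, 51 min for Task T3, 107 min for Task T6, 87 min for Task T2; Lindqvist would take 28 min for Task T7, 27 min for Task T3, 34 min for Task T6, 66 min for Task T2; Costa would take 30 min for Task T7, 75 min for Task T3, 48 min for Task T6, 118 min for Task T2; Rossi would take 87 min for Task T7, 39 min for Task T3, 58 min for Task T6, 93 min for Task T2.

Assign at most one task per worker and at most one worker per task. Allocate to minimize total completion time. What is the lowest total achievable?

Min total: 190 min

Treat this as an assignment problem: match each worker to one task.
Optimal: Ghosh→Task T2 (87 min), Lindqvist→Task T6 (34 min), Costa→Task T7 (30 min), Rossi→Task T3 (39 min) — total 87+34+30+39 = 190 min.
Row-greedy (each worker in turn takes its cheapest remaining task) gives 220 min, worse by 30.
Next-best assignment: Ghosh→Task T2, Lindqvist→Task T7, Costa→Task T6, Rossi→Task T3 = 202 min.
Swapping Rossi↔Ghosh (Rossi→Task T2 93 min, Ghosh→Task T3 51 min) adds 18.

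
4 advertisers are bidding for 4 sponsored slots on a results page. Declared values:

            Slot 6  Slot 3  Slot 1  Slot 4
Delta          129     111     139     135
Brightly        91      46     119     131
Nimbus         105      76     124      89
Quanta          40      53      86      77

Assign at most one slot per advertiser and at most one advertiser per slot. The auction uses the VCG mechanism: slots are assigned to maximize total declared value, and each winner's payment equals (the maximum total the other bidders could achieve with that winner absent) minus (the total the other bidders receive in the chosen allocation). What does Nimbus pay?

Efficient allocation: Delta→Slot 6 ($129), Brightly→Slot 4 ($131), Nimbus→Slot 1 ($124), Quanta→Slot 3 ($53); total welfare W = $437.
Nimbus receives Slot 1 at value $124, so the others get W − 124 = $313.
Without Nimbus: best allocation of the remaining 3 bidders over all 4 slots is Delta→Slot 6 ($129), Brightly→Slot 4 ($131), Quanta→Slot 1 ($86), total $346.
VCG payment = (others' best without Nimbus) − (others' welfare with Nimbus) = 346 − 313 = $33.

Nimbus pays $33.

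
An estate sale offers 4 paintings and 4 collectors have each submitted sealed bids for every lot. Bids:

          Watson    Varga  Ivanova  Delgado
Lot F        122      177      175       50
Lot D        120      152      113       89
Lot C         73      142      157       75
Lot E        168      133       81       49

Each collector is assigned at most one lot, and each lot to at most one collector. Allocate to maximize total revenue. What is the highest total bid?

Max total: $591

Optimal: Watson→Lot E ($168), Varga→Lot F ($177), Ivanova→Lot C ($157), Delgado→Lot D ($89) — total 168+177+157+89 = $591.
Column-greedy (each lot in turn goes to its best remaining collector) gives $503, worse by 88.
Swapping Delgado↔Varga (Delgado→Lot F $50, Varga→Lot D $152) loses 64.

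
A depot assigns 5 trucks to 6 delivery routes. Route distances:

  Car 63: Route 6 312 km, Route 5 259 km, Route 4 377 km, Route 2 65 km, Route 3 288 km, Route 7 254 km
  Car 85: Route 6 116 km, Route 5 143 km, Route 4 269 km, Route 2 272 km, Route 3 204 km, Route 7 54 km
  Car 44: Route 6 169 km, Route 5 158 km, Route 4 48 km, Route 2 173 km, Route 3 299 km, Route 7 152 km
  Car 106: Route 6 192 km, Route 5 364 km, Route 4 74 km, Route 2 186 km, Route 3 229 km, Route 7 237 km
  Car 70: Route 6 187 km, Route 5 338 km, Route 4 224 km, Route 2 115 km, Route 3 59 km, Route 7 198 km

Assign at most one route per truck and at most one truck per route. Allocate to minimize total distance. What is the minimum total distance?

Optimal: Car 63→Route 2 (65 km), Car 85→Route 7 (54 km), Car 44→Route 5 (158 km), Car 106→Route 4 (74 km), Car 70→Route 3 (59 km) — total 65+54+158+74+59 = 410 km.
Min-entry greedy (repeatedly take the single cheapest remaining cell) gives 418 km, worse by 8.
Next-best assignment: Car 63→Route 2, Car 85→Route 7, Car 44→Route 4, Car 106→Route 6, Car 70→Route 3 = 418 km.
Swapping Car 70↔Car 63 (Car 70→Route 2 115 km, Car 63→Route 3 288 km) adds 279.
Every other assignment is strictly worse.

Min total: 410 km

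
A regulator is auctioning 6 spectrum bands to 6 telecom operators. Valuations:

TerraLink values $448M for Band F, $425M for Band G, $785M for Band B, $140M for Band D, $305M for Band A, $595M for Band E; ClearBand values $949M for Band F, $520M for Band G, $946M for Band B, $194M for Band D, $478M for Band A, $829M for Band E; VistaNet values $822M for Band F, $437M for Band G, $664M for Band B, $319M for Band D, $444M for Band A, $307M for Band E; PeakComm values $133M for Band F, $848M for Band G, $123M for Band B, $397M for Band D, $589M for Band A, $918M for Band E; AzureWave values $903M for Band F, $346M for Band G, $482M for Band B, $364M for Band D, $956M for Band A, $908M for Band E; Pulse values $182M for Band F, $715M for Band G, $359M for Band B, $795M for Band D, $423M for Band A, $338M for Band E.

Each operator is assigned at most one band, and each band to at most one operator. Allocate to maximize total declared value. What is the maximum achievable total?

Optimal: TerraLink→Band B ($785M), ClearBand→Band E ($829M), VistaNet→Band F ($822M), PeakComm→Band G ($848M), AzureWave→Band A ($956M), Pulse→Band D ($795M) — total 785+829+822+848+956+795 = $5035M.
Column-greedy (each band in turn goes to its best remaining operator) gives $4640M, worse by 395.

Maximum total: $5035M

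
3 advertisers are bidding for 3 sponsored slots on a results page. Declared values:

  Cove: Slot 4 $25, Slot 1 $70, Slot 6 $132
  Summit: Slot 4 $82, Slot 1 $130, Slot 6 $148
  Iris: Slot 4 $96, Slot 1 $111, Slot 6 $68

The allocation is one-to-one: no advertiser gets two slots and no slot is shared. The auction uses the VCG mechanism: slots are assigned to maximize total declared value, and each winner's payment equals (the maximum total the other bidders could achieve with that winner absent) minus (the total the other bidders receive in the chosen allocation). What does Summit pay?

Summit pays $15.

Efficient allocation: Cove→Slot 6 ($132), Summit→Slot 1 ($130), Iris→Slot 4 ($96); total welfare W = $358.
Summit receives Slot 1 at value $130, so the others get W − 130 = $228.
Without Summit: best allocation of the remaining 2 bidders over all 3 slots is Cove→Slot 6 ($132), Iris→Slot 1 ($111), total $243.
VCG payment = (others' best without Summit) − (others' welfare with Summit) = 243 − 228 = $15.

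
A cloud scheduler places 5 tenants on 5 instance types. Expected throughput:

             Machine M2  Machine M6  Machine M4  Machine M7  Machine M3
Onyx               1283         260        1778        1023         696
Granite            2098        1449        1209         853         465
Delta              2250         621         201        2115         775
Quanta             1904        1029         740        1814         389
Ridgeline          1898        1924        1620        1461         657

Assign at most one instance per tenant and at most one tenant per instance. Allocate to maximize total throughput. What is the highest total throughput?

Optimal: Onyx→Machine M4 (1778 ops/s), Granite→Machine M2 (2098 ops/s), Delta→Machine M3 (775 ops/s), Quanta→Machine M7 (1814 ops/s), Ridgeline→Machine M6 (1924 ops/s) — total 1778+2098+775+1814+1924 = 8389 ops/s.
Row-greedy (each tenant in turn takes its best remaining instance) gives 7677 ops/s, worse by 712.
Next-best assignment: Onyx→Machine M4, Granite→Machine M2, Delta→Machine M7, Quanta→Machine M3, Ridgeline→Machine M6 = 8304 ops/s.

Maximum total: 8389 ops/s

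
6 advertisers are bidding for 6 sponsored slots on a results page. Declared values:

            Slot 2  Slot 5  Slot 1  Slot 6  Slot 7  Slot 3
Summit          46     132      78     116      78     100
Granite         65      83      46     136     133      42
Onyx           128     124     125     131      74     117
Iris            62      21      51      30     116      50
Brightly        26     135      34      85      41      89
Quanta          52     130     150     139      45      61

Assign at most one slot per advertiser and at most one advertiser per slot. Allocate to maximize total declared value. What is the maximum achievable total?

Maximum total: $765

This is the linear assignment problem.
Optimal: Summit→Slot 3 ($100), Granite→Slot 6 ($136), Onyx→Slot 2 ($128), Iris→Slot 7 ($116), Brightly→Slot 5 ($135), Quanta→Slot 1 ($150) — total 100+136+128+116+135+150 = $765.
Row-greedy (each advertiser in turn takes its best remaining slot) gives $751, worse by 14.
Next-best assignment: Summit→Slot 5, Granite→Slot 6, Onyx→Slot 2, Iris→Slot 7, Brightly→Slot 3, Quanta→Slot 1 = $751.
Swapping Onyx↔Granite (Onyx→Slot 6 $131, Granite→Slot 2 $65) loses 68.
Every other assignment is strictly worse.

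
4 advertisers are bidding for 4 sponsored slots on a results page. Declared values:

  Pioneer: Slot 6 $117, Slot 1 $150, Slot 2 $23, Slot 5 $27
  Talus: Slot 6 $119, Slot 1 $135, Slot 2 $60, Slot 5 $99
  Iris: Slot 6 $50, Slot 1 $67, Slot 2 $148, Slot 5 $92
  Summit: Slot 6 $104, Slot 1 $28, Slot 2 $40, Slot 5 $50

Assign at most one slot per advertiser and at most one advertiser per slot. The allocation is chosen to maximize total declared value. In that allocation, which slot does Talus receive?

This is the linear assignment problem.
Optimal: Pioneer→Slot 1 ($150), Talus→Slot 5 ($99), Iris→Slot 2 ($148), Summit→Slot 6 ($104) — total 150+99+148+104 = $501.
Max-entry greedy (repeatedly take the single best remaining cell) gives $467, worse by 34.
Talus's own top slot is Slot 1 ($135), but forcing Talus→Slot 1 and reassigning the rest optimally gives only $450 — worse by 51.

Talus receives Slot 5.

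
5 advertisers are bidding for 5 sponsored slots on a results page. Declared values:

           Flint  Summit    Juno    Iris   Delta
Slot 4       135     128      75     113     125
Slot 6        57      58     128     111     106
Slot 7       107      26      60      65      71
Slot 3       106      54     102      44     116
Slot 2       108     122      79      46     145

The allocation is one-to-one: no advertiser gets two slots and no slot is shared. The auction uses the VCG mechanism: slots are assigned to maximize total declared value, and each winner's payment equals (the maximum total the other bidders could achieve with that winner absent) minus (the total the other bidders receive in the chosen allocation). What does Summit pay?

Summit pays $28.

Efficient allocation: Flint→Slot 7 ($107), Summit→Slot 4 ($128), Juno→Slot 3 ($102), Iris→Slot 6 ($111), Delta→Slot 2 ($145); total welfare W = $593.
Summit receives Slot 4 at value $128, so the others get W − 128 = $465.
Without Summit: best allocation of the remaining 4 bidders over all 5 slots is Flint→Slot 4 ($135), Juno→Slot 3 ($102), Iris→Slot 6 ($111), Delta→Slot 2 ($145), total $493.
VCG payment = (others' best without Summit) − (others' welfare with Summit) = 493 − 465 = $28.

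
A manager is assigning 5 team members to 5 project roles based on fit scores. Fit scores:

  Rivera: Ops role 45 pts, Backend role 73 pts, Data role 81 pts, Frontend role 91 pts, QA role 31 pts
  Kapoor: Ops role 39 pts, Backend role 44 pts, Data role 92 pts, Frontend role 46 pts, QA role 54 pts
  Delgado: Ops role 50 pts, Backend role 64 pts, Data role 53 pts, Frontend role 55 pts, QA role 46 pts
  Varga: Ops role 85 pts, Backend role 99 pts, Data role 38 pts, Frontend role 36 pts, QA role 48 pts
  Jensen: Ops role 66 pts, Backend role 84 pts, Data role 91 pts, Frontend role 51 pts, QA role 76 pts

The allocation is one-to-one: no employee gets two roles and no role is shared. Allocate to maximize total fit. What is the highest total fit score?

Max total: 408 pts

Optimal: Rivera→Frontend role (91 pts), Kapoor→Data role (92 pts), Delgado→Ops role (50 pts), Varga→Backend role (99 pts), Jensen→QA role (76 pts) — total 91+92+50+99+76 = 408 pts.
Column-greedy (each role in turn goes to its best remaining employee) gives 398 pts, worse by 10.
Checked against all permutations: 408 pts is optimal.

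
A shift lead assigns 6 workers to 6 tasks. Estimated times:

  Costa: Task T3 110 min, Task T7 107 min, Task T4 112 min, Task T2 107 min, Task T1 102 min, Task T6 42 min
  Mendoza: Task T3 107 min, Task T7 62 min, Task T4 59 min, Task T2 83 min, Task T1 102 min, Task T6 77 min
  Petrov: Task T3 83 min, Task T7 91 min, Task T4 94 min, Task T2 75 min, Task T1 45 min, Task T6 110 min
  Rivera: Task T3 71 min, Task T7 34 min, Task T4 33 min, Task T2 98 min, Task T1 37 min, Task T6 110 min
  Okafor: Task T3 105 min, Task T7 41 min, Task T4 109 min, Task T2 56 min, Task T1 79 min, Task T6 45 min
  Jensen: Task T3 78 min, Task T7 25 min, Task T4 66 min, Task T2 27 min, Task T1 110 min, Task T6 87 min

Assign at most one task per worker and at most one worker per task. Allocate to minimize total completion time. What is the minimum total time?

This is the linear assignment problem.
Optimal: Costa→Task T6 (42 min), Mendoza→Task T4 (59 min), Petrov→Task T1 (45 min), Rivera→Task T3 (71 min), Okafor→Task T7 (41 min), Jensen→Task T2 (27 min) — total 42+59+45+71+41+27 = 285 min.
Min-entry greedy (repeatedly take the single cheapest remaining cell) gives 308 min, worse by 23.
Next-best assignment: Costa→Task T6, Mendoza→Task T4, Petrov→Task T3, Rivera→Task T1, Okafor→Task T7, Jensen→Task T2 = 289 min.
Swapping Costa↔Okafor (Costa→Task T7 107 min, Okafor→Task T6 45 min) adds 69.

Minimum total: 285 min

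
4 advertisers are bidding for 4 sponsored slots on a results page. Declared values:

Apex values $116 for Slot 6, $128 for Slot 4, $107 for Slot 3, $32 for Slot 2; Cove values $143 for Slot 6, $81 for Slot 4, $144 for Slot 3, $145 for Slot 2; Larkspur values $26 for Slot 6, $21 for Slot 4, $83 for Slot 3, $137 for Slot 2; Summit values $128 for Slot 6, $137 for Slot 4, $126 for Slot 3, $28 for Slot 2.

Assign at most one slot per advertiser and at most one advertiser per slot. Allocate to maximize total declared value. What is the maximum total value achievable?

Maximum total: $537

Optimal: Apex→Slot 4 ($128), Cove→Slot 3 ($144), Larkspur→Slot 2 ($137), Summit→Slot 6 ($128) — total 128+144+137+128 = $537.
Column-greedy (each slot in turn goes to its best remaining advertiser) gives $524, worse by 13.
Next-best assignment: Apex→Slot 6, Cove→Slot 3, Larkspur→Slot 2, Summit→Slot 4 = $534.
Swapping Cove↔Summit (Cove→Slot 6 $143, Summit→Slot 3 $126) loses 3.
Checked against all permutations: $537 is optimal.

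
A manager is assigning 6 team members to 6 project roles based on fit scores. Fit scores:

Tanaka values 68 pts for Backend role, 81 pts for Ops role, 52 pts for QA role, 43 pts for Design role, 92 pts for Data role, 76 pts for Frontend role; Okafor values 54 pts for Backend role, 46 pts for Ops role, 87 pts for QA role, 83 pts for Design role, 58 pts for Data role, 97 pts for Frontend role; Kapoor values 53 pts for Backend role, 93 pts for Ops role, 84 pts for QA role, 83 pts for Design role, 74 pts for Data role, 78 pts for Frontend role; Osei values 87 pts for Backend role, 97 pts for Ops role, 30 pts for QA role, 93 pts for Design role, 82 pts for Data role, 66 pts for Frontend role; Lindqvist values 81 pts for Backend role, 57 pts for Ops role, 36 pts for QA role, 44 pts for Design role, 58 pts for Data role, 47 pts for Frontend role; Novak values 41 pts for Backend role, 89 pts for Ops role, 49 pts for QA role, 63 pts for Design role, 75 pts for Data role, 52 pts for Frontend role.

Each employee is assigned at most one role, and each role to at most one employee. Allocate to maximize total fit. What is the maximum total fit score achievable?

Maximum total: 536 pts

Optimal: Tanaka→Data role (92 pts), Okafor→Frontend role (97 pts), Kapoor→QA role (84 pts), Osei→Design role (93 pts), Lindqvist→Backend role (81 pts), Novak→Ops role (89 pts) — total 92+97+84+93+81+89 = 536 pts.
Column-greedy (each role in turn goes to its best remaining employee) gives 469 pts, worse by 67.
Next-best assignment: Tanaka→Data role, Okafor→QA role, Kapoor→Frontend role, Osei→Design role, Lindqvist→Backend role, Novak→Ops role = 520 pts.
Swapping Lindqvist↔Okafor (Lindqvist→Frontend role 47 pts, Okafor→Backend role 54 pts) loses 77.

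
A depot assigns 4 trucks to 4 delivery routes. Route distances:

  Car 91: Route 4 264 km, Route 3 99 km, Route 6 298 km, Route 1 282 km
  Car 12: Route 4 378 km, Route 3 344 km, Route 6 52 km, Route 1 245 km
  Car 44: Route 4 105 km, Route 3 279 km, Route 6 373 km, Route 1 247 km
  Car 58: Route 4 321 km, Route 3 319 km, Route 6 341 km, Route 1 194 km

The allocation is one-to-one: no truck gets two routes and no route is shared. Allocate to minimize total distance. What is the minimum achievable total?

Optimal: Car 91→Route 3 (99 km), Car 12→Route 6 (52 km), Car 44→Route 4 (105 km), Car 58→Route 1 (194 km) — total 99+52+105+194 = 450 km.
Swapping Car 44↔Car 12 (Car 44→Route 6 373 km, Car 12→Route 4 378 km) adds 594.

Minimum total: 450 km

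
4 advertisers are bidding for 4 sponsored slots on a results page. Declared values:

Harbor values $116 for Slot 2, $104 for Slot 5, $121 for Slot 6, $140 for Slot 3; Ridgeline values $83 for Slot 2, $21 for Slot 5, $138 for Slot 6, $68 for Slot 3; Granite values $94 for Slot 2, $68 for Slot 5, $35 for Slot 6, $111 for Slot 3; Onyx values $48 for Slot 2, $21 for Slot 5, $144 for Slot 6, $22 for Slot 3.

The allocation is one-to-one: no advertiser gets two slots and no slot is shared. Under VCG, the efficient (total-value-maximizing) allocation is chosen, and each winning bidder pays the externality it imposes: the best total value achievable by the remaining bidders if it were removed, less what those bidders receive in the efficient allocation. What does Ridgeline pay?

Efficient allocation: Harbor→Slot 5 ($104), Ridgeline→Slot 2 ($83), Granite→Slot 3 ($111), Onyx→Slot 6 ($144); total welfare W = $442.
Ridgeline receives Slot 2 at value $83, so the others get W − 83 = $359.
Without Ridgeline: best allocation of the remaining 3 bidders over all 4 slots is Harbor→Slot 3 ($140), Granite→Slot 2 ($94), Onyx→Slot 6 ($144), total $378.
VCG payment = (others' best without Ridgeline) − (others' welfare with Ridgeline) = 378 − 359 = $19.

Ridgeline pays $19.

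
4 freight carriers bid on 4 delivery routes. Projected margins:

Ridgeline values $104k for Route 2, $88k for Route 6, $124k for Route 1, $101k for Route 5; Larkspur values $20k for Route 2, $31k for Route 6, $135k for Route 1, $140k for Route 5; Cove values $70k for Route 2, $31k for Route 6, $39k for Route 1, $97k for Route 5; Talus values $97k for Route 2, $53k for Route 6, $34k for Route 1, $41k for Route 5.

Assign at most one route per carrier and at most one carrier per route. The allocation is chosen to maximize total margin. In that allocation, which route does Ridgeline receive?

Ridgeline receives Route 6.

Optimal: Ridgeline→Route 6 ($88k), Larkspur→Route 1 ($135k), Cove→Route 5 ($97k), Talus→Route 2 ($97k) — total 88+135+97+97 = $417k.
Row-greedy (each carrier in turn takes its best remaining route) gives $387k, worse by 30.
Next-best assignment: Ridgeline→Route 1, Larkspur→Route 5, Cove→Route 6, Talus→Route 2 = $392k.
Swapping Cove↔Larkspur (Cove→Route 1 $39k, Larkspur→Route 5 $140k) loses 53.
Ridgeline's own top route is Route 1 ($124k), but forcing Ridgeline→Route 1 and reassigning the rest optimally gives only $392k — worse by 25.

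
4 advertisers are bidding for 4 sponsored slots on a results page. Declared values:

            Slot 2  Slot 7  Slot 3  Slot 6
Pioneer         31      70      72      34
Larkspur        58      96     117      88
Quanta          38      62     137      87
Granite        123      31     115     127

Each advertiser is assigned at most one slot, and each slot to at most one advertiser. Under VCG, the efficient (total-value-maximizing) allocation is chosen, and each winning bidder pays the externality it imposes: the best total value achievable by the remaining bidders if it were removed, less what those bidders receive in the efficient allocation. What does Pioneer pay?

Pioneer pays $12.

Efficient allocation: Pioneer→Slot 7 ($70), Larkspur→Slot 6 ($88), Quanta→Slot 3 ($137), Granite→Slot 2 ($123); total welfare W = $418.
Pioneer receives Slot 7 at value $70, so the others get W − 70 = $348.
Without Pioneer: best allocation of the remaining 3 bidders over all 4 slots is Larkspur→Slot 7 ($96), Quanta→Slot 3 ($137), Granite→Slot 6 ($127), total $360.
VCG payment = (others' best without Pioneer) − (others' welfare with Pioneer) = 360 − 348 = $12.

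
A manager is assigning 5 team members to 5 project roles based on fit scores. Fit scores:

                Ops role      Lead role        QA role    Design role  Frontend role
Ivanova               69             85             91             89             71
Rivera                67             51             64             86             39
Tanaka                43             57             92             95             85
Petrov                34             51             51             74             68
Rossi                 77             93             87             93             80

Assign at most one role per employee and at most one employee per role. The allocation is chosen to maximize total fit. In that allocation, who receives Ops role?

Optimal: Ivanova→QA role (91 pts), Rivera→Ops role (67 pts), Tanaka→Design role (95 pts), Petrov→Frontend role (68 pts), Rossi→Lead role (93 pts) — total 91+67+95+68+93 = 414 pts.
Column-greedy (each role in turn goes to its best remaining employee) gives 408 pts, worse by 6.
Rivera's own top role is Design role (86 pts), but forcing Rivera→Design role and reassigning the rest optimally gives only 408 pts — worse by 6.

Rivera receives Ops role.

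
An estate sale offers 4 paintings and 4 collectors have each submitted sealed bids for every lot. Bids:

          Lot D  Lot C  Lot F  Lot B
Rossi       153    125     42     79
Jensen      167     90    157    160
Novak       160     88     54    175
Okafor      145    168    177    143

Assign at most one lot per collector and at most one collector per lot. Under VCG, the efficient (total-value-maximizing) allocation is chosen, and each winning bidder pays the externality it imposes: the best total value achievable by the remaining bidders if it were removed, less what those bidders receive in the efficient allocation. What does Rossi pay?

Efficient allocation: Rossi→Lot D ($153), Jensen→Lot F ($157), Novak→Lot B ($175), Okafor→Lot C ($168); total welfare W = $653.
Rossi receives Lot D at value $153, so the others get W − 153 = $500.
Without Rossi: best allocation of the remaining 3 bidders over all 4 lots is Jensen→Lot D ($167), Novak→Lot B ($175), Okafor→Lot F ($177), total $519.
VCG payment = (others' best without Rossi) − (others' welfare with Rossi) = 519 − 500 = $19.

Rossi pays $19.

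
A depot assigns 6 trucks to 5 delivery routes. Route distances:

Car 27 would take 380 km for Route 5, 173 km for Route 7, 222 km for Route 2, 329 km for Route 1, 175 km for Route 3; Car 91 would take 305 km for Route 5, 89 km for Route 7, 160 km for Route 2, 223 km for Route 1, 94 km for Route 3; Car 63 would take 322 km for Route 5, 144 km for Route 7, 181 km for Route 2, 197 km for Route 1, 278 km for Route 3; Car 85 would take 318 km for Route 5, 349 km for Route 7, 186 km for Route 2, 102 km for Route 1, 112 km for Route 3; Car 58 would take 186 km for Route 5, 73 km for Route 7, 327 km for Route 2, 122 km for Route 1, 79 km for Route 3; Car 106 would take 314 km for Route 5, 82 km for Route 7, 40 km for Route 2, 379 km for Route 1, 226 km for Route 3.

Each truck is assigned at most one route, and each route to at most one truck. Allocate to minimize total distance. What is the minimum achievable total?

Minimum total: 566 km

Treat this as an assignment problem: match each truck to one route.
Optimal: Car 58→Route 5 (186 km), Car 63→Route 7 (144 km), Car 106→Route 2 (40 km), Car 85→Route 1 (102 km), Car 91→Route 3 (94 km) — total 186+144+40+102+94 = 566 km.
Column-greedy (each route in turn goes to its cheapest remaining truck) gives 705 km, worse by 139.
Next-best assignment: Car 58→Route 5, Car 91→Route 7, Car 106→Route 2, Car 85→Route 1, Car 27→Route 3 = 592 km.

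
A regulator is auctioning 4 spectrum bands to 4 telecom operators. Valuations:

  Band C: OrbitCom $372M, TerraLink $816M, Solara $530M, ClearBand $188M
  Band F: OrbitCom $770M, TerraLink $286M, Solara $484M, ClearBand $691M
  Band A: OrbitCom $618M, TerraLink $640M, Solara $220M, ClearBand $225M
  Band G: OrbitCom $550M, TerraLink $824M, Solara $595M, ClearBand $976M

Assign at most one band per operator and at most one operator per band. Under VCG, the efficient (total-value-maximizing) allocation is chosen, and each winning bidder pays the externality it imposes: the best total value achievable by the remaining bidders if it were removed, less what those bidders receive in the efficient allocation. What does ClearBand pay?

Efficient allocation: OrbitCom→Band F ($770M), TerraLink→Band A ($640M), Solara→Band C ($530M), ClearBand→Band G ($976M); total welfare W = $2916M.
ClearBand receives Band G at value $976M, so the others get W − 976 = $1940M.
Without ClearBand: best allocation of the remaining 3 bidders over all 4 bands is OrbitCom→Band F ($770M), TerraLink→Band C ($816M), Solara→Band G ($595M), total $2181M.
VCG payment = (others' best without ClearBand) − (others' welfare with ClearBand) = 2181 − 1940 = $241M.

ClearBand pays $241M.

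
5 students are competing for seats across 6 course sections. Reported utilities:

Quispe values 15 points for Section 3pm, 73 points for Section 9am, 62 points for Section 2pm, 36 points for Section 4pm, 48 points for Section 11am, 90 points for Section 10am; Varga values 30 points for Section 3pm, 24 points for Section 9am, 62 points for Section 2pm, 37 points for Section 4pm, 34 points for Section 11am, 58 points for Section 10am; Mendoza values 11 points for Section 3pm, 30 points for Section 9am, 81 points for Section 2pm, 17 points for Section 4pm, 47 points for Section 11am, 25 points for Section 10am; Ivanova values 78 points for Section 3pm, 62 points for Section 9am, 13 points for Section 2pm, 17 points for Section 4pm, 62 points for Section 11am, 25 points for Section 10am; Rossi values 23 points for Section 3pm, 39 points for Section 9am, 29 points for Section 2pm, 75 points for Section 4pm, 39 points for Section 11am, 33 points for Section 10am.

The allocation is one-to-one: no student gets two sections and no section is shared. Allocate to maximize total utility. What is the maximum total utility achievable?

Optimal: Quispe→Section 9am (73 points), Varga→Section 10am (58 points), Mendoza→Section 2pm (81 points), Ivanova→Section 3pm (78 points), Rossi→Section 4pm (75 points) — total 73+58+81+78+75 = 365 points.
Row-greedy (each student in turn takes its best remaining section) gives 352 points, worse by 13.
Next-best assignment: Quispe→Section 10am, Varga→Section 11am, Mendoza→Section 2pm, Ivanova→Section 3pm, Rossi→Section 4pm = 358 points.
Every other assignment is strictly worse.

Maximum total: 365 points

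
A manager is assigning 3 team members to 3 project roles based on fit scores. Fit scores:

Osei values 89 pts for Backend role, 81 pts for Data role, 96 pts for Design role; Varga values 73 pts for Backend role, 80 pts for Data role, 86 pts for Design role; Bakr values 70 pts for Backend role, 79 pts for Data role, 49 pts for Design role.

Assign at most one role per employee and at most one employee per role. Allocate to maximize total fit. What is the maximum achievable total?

Optimal: Osei→Backend role (89 pts), Varga→Design role (86 pts), Bakr→Data role (79 pts) — total 89+86+79 = 254 pts.
Row-greedy (each employee in turn takes its best remaining role) gives 246 pts, worse by 8.
Swapping Osei↔Varga (Osei→Design role 96 pts, Varga→Backend role 73 pts) loses 6.
Checked against all permutations: 254 pts is optimal.

Max total: 254 pts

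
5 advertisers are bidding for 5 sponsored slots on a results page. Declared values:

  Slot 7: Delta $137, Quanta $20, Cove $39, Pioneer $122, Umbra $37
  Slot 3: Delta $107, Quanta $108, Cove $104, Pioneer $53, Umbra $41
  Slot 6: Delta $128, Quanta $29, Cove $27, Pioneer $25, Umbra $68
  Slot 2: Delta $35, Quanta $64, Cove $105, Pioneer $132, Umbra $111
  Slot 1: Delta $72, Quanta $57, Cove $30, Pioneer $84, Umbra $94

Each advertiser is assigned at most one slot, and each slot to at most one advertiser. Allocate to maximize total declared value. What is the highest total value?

Maximum total: $557

Optimal: Delta→Slot 6 ($128), Quanta→Slot 3 ($108), Cove→Slot 2 ($105), Pioneer→Slot 7 ($122), Umbra→Slot 1 ($94) — total 128+108+105+122+94 = $557.
Row-greedy (each advertiser in turn takes its best remaining slot) gives $502, worse by 55.
Swapping Cove↔Delta (Cove→Slot 6 $27, Delta→Slot 2 $35) loses 171.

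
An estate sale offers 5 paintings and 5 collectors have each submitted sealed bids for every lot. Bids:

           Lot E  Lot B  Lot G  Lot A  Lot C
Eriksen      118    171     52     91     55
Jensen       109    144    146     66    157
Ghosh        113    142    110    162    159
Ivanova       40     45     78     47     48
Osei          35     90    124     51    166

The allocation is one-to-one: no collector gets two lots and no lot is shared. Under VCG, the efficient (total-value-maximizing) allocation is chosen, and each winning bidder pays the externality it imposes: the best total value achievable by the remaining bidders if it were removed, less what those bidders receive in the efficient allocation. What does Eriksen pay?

Efficient allocation: Eriksen→Lot B ($171), Jensen→Lot E ($109), Ghosh→Lot A ($162), Ivanova→Lot G ($78), Osei→Lot C ($166); total welfare W = $686.
Eriksen receives Lot B at value $171, so the others get W − 171 = $515.
Without Eriksen: best allocation of the remaining 4 bidders over all 5 lots is Jensen→Lot B ($144), Ghosh→Lot A ($162), Ivanova→Lot G ($78), Osei→Lot C ($166), total $550.
VCG payment = (others' best without Eriksen) − (others' welfare with Eriksen) = 550 − 515 = $35.

Eriksen pays $35.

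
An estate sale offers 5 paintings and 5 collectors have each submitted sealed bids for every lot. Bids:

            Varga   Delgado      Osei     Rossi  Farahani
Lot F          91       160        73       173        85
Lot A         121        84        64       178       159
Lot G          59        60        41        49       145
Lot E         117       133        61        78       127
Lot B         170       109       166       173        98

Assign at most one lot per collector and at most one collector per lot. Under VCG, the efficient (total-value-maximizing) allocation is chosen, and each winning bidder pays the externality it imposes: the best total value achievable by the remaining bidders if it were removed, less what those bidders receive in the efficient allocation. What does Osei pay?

Efficient allocation: Varga→Lot E ($117), Delgado→Lot F ($160), Osei→Lot B ($166), Rossi→Lot A ($178), Farahani→Lot G ($145); total welfare W = $766.
Osei receives Lot B at value $166, so the others get W − 166 = $600.
Without Osei: best allocation of the remaining 4 bidders over all 5 lots is Varga→Lot B ($170), Delgado→Lot F ($160), Rossi→Lot A ($178), Farahani→Lot G ($145), total $653.
VCG payment = (others' best without Osei) − (others' welfare with Osei) = 653 − 600 = $53.

Osei pays $53.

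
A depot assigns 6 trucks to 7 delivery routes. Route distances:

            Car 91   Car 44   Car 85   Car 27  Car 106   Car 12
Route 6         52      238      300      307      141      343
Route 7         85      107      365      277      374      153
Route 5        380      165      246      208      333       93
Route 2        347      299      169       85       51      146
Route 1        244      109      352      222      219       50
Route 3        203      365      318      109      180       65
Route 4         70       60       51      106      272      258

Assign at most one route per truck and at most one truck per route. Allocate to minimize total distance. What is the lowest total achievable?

Optimal: Car 91→Route 6 (52 km), Car 44→Route 7 (107 km), Car 85→Route 4 (51 km), Car 27→Route 3 (109 km), Car 106→Route 2 (51 km), Car 12→Route 1 (50 km) — total 52+107+51+109+51+50 = 420 km.
Next-best assignment: Car 91→Route 6, Car 44→Route 7, Car 85→Route 4, Car 27→Route 3, Car 106→Route 2, Car 12→Route 5 = 463 km.

Min total: 420 km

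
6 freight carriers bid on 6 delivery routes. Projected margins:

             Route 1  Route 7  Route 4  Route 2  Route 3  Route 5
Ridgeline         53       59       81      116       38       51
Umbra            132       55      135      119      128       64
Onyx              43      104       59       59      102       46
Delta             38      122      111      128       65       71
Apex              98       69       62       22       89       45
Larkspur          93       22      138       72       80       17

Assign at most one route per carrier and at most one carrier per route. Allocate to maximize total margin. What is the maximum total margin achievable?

Optimal: Ridgeline→Route 2 ($116k), Umbra→Route 1 ($132k), Onyx→Route 3 ($102k), Delta→Route 7 ($122k), Apex→Route 5 ($45k), Larkspur→Route 4 ($138k) — total 116+132+102+122+45+138 = $655k.
Max-entry greedy (repeatedly take the single best remaining cell) gives $642k, worse by 13.

Maximum total: $655k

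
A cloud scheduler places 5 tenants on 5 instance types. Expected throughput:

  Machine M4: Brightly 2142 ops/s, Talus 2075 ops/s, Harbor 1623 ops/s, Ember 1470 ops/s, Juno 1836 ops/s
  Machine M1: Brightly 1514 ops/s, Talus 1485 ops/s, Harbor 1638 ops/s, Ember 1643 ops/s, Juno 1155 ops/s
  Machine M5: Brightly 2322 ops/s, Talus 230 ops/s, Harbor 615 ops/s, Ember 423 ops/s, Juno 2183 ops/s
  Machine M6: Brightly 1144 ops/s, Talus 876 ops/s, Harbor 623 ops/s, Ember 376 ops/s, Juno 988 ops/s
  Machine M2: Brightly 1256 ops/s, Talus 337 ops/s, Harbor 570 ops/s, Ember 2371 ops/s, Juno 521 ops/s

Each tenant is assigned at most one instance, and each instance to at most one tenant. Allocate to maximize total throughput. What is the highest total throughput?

Maximum total: 9411 ops/s

Optimal: Brightly→Machine M6 (1144 ops/s), Talus→Machine M4 (2075 ops/s), Harbor→Machine M1 (1638 ops/s), Ember→Machine M2 (2371 ops/s), Juno→Machine M5 (2183 ops/s) — total 1144+2075+1638+2371+2183 = 9411 ops/s.
Column-greedy (each instance in turn goes to its best remaining tenant) gives 7414 ops/s, worse by 1997.
No other one-to-one assignment exceeds 9411 ops/s.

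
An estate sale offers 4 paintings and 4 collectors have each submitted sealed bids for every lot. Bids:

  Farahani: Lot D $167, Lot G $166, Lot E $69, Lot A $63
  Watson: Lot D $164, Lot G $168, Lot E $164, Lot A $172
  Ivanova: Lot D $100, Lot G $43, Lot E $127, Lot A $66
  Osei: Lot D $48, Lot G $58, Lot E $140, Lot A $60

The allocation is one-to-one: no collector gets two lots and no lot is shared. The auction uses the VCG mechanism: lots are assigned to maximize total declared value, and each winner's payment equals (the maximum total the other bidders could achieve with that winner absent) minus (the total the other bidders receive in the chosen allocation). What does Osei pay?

Osei pays $28.

Efficient allocation: Farahani→Lot G ($166), Watson→Lot A ($172), Ivanova→Lot D ($100), Osei→Lot E ($140); total welfare W = $578.
Osei receives Lot E at value $140, so the others get W − 140 = $438.
Without Osei: best allocation of the remaining 3 bidders over all 4 lots is Farahani→Lot D ($167), Watson→Lot A ($172), Ivanova→Lot E ($127), total $466.
VCG payment = (others' best without Osei) − (others' welfare with Osei) = 466 − 438 = $28.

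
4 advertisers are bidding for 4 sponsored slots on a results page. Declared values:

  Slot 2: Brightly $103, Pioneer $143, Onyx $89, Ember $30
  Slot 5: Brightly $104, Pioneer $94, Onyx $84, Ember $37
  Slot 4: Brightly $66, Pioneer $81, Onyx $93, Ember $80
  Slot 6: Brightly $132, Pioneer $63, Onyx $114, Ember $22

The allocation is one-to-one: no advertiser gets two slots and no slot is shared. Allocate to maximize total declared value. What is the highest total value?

Maximum total: $441

This is a one-to-one assignment (maximum-weight bipartite matching).
Optimal: Brightly→Slot 5 ($104), Pioneer→Slot 2 ($143), Onyx→Slot 6 ($114), Ember→Slot 4 ($80) — total 104+143+114+80 = $441.
Next-best assignment: Brightly→Slot 6, Pioneer→Slot 2, Onyx→Slot 5, Ember→Slot 4 = $439.
Every other assignment is strictly worse.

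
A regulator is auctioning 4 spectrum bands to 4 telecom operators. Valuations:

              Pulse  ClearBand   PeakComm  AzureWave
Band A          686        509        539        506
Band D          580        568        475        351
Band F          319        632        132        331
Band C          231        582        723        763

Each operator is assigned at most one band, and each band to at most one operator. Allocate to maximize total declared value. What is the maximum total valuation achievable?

Max total: $2556M

Treat this as an assignment problem: match each operator to one band.
Optimal: Pulse→Band A ($686M), ClearBand→Band F ($632M), PeakComm→Band D ($475M), AzureWave→Band C ($763M) — total 686+632+475+763 = $2556M.
Column-greedy (each band in turn goes to its best remaining operator) gives $2308M, worse by 248.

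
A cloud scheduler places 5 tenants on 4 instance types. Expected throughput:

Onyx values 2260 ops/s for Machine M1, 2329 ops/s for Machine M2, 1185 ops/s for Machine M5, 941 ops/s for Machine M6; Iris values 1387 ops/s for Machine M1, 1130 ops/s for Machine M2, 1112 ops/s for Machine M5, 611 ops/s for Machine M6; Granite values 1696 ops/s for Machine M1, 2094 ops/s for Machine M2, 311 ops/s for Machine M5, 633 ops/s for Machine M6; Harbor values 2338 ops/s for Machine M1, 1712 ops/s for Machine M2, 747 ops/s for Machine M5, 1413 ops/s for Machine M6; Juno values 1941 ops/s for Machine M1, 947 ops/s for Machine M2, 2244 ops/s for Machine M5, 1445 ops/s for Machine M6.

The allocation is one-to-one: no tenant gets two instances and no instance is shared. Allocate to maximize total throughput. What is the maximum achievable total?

Treat this as an assignment problem: match each tenant to one instance.
Optimal: Onyx→Machine M1 (2260 ops/s), Granite→Machine M2 (2094 ops/s), Juno→Machine M5 (2244 ops/s), Harbor→Machine M6 (1413 ops/s) — total 2260+2094+2244+1413 = 8011 ops/s.
Row-greedy (each tenant in turn takes its best remaining instance) gives 5096 ops/s, worse by 2915.

Maximum total: 8011 ops/s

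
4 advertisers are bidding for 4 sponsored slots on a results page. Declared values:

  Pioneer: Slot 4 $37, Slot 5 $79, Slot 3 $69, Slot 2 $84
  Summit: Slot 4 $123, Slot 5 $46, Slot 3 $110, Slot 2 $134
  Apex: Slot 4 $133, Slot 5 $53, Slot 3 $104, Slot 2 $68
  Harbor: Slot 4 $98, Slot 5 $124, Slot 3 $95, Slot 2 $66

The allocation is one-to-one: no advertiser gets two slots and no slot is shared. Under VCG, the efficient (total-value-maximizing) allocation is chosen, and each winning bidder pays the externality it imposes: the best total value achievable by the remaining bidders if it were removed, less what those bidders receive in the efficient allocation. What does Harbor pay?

Harbor pays $10.

Efficient allocation: Pioneer→Slot 3 ($69), Summit→Slot 2 ($134), Apex→Slot 4 ($133), Harbor→Slot 5 ($124); total welfare W = $460.
Harbor receives Slot 5 at value $124, so the others get W − 124 = $336.
Without Harbor: best allocation of the remaining 3 bidders over all 4 slots is Pioneer→Slot 5 ($79), Summit→Slot 2 ($134), Apex→Slot 4 ($133), total $346.
VCG payment = (others' best without Harbor) − (others' welfare with Harbor) = 346 − 336 = $10.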